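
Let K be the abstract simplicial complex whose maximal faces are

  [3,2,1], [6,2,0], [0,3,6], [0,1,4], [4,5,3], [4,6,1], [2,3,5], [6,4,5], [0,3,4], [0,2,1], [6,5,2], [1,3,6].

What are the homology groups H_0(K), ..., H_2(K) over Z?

H_0 ≅ Z,  H_1 ≅ Z/2Z,  H_2 = 0.

K has 7 vertices, 18 edges, 12 triangles.
rank ∂_0 = 0, rank ∂_1 = 6 ⇒ b_0 = 7 − 0 − 6 = 1; all invariant factors of ∂_1 are 1 so no torsion. So H_0 ≅ Z.
rank ∂_1 = 6, rank ∂_2 = 12 ⇒ b_1 = 18 − 6 − 12 = 0; ∂_2 has invariant factor(s) [2] giving torsion. So H_1 ≅ Z/2Z.
rank ∂_2 = 12, rank ∂_3 = 0 ⇒ b_2 = 12 − 12 − 0 = 0. So H_2 ≅ 0.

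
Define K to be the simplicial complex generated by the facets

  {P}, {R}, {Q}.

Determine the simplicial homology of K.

H_0 = Z^3.

Take the total order P < Q < R on the vertex set. Then K (dimension 0) consists of the simplices:

  0-simplices (3): P, Q, R

so the chain groups are C_0 ≅ Z^3.

Reading off H_k = ker ∂_k / im ∂_{k+1}:

  H_0: rank C_0 − rank ∂_1 = 3 − 0 = 3, and there is no ∂_1, so H_0 = Z^3.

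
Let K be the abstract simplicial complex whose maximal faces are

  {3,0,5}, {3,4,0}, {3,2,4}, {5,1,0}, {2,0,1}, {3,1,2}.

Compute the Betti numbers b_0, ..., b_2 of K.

b_0 = 1, b_1 = 1, b_2 = 0.

K has 6 vertices, 12 edges, 6 triangles.
rank ∂_0 = 0, rank ∂_1 = 5 ⇒ b_0 = 6 − 0 − 5 = 1; all invariant factors of ∂_1 are 1 so no torsion. So H_0 = Z.
rank ∂_1 = 5, rank ∂_2 = 6 ⇒ b_1 = 12 − 5 − 6 = 1; all invariant factors of ∂_2 are 1 so no torsion. So H_1 = Z.
rank ∂_2 = 6, rank ∂_3 = 0 ⇒ b_2 = 6 − 6 − 0 = 0. So H_2 = 0.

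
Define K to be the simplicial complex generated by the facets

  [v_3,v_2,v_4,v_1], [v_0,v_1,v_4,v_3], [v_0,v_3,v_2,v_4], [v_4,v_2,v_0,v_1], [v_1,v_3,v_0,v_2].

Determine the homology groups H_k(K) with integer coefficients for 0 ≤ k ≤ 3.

H_0 = Z,  H_1 = 0,  H_2 = 0,  H_3 = Z.

K has 5 vertices, 10 edges, 10 triangles, 5 3-simplices.
rank ∂_0 = 0, rank ∂_1 = 4 ⇒ b_0 = 5 − 0 − 4 = 1; all invariant factors of ∂_1 are 1 so no torsion. So H_0 = Z.
rank ∂_1 = 4, rank ∂_2 = 6 ⇒ b_1 = 10 − 4 − 6 = 0; all invariant factors of ∂_2 are 1 so no torsion. So H_1 = 0.
rank ∂_2 = 6, rank ∂_3 = 4 ⇒ b_2 = 10 − 6 − 4 = 0; all invariant factors of ∂_3 are 1 so no torsion. So H_2 = 0.
rank ∂_3 = 4, rank ∂_4 = 0 ⇒ b_3 = 5 − 4 − 0 = 1. So H_3 = Z.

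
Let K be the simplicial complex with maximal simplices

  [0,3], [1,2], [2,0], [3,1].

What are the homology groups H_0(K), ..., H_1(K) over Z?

Take the total order 0 < 1 < 2 < 3 on the vertex set. Then K (dimension 1) consists of the simplices:

  0-simplices (4): [0], [1], [2], [3]
  1-simplices (4): [0,2], [0,3], [1,2], [1,3]

Hence C_0 ≅ Z^4, C_1 ≅ Z^4.

Boundary ∂_1: C_1 → C_0 maps an edge to its endpoints' difference, ∂[p,q] = q − p. For instance
  ∂[1,2] = [2] − [1].
The resulting 4×4 matrix has rank 3, and its Smith normal form has invariant factors (1,1,1).

Computing H_k = (kernel of ∂_k) / (image of ∂_{k+1}):

  H_0: rank C_0 − rank ∂_1 = 4 − 3 = 1, and the invariant factors of ∂_1 are all 1, so H_0 = Z.
  H_1: rank ker ∂_1 − rank ∂_2 = (4 − 3) − 0 = 1, and there is no ∂_2, so H_1 = Z.

H_0 ≅ Z,  H_1 ≅ Z.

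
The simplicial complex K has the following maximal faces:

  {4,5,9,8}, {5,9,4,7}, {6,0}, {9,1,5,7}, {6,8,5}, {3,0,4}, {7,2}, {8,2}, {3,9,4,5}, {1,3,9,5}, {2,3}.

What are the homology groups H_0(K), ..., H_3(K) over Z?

H_0 = Z,  H_1 = Z^3,  H_2 = 0,  H_3 = 0.

Take the total order 0 < 1 < 2 < 3 < 4 < 5 < 6 < 7 < 8 < 9 on the vertex set. Then K (dimension 3) consists of the simplices:

  0-simplices (10): [0], [1], [2], [3], [4], [5], [6], [7], [8], [9]
  1-simplices (24): (24 of them)
  2-simplices (17): [0,3,4], [1,3,5], [1,3,9], [1,5,7], [1,5,9], [1,7,9], [3,4,5], [3,4,9], [3,5,9], [4,5,7], [4,5,8], [4,5,9], [4,7,9], [4,8,9], [5,6,8], [5,7,9], [5,8,9]
  3-simplices (5): [1,3,5,9], [1,5,7,9], [3,4,5,9], [4,5,7,9], [4,5,8,9]

so the chain groups are C_0 ≅ Z^10, C_1 ≅ Z^24, C_2 ≅ Z^17, C_3 ≅ Z^5.

The boundary map ∂_1: C_1 → C_0 sends each edge [p,q] (with p < q) to q − p.
This gives a 10×24 integer matrix of rank 9; reducing to Smith normal form yields diagonal entries (1,1,1,1,1,1,1,1,1).

Boundary ∂_2: C_2 → C_1 acts by ∂[p,q,r] = [q,r] − [p,r] + [p,q]. For instance
  ∂[1,5,9] = [5,9] − [1,9] + [1,5],
  ∂[3,4,5] = [4,5] − [3,5] + [3,4].
The resulting 24×17 matrix has rank 12, and its Smith normal form has invariant factors (1,1,1,1,1,1,1,1,1,1,1,1).

Boundary ∂_3: C_3 → C_2 sends each 3-simplex σ to the alternating sum Σ_i (−1)^i (σ with its i-th vertex removed). For instance
  ∂[1,5,7,9] = [5,7,9] − [1,7,9] + [1,5,9] − [1,5,7],
  ∂[3,4,5,9] = [4,5,9] − [3,5,9] + [3,4,9] − [3,4,5].
As a 17×5 matrix over Z this has rank 5, with invariant factors (1,1,1,1,1).

Now H_k = ker ∂_k / im ∂_{k+1}, so:

  H_0: rank C_0 − rank ∂_1 = 10 − 9 = 1, and the invariant factors of ∂_1 are all 1, so H_0 ≅ Z.
  H_1: rank ker ∂_1 − rank ∂_2 = (24 − 9) − 12 = 3, and the invariant factors of ∂_2 are all 1, so H_1 ≅ Z^3.
  H_2: rank ker ∂_2 − rank ∂_3 = (17 − 12) − 5 = 0, and the invariant factors of ∂_3 are all 1, so H_2 ≅ 0.
  H_3: rank ker ∂_3 − rank ∂_4 = (5 − 5) − 0 = 0, and there is no ∂_4, so H_3 ≅ 0.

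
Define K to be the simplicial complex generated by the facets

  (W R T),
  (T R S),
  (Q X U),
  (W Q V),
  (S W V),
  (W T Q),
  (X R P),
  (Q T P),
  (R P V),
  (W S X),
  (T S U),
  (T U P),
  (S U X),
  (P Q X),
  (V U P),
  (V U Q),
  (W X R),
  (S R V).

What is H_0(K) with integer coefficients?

H_0 = Z.

We work with the vertex ordering P < Q < R < S < T < U < V < W < X. The simplices of K, each written with vertices in increasing order, are:

  0-simplices (9): P, Q, R, S, T, U, V, W, X
  1-simplices (27): PQ, PR, PT, PU, PV, PX, QT, QU, QV, QW, QX, RS, RT, RV, RW, RX, ST, SU, SV, SW, SX, TU, TW, UV, UX, VW, WX
  2-simplices (18): PQT, PQX, PRV, PRX, PTU, PUV, QTW, QUV, QUX, QVW, RST, RSV, RTW, RWX, STU, SUX, SVW, SWX

giving chain groups C_0 ≅ Z^9, C_1 ≅ Z^27, C_2 ≅ Z^18.

Boundary ∂_1: C_1 → C_0 is given by ∂[p,q] = [q] − [p]. For instance
  ∂TW = W − T.
This gives a 9×27 integer matrix of rank 8; reducing to Smith normal form yields diagonal entries (1,1,1,1,1,1,1,1).

The boundary map ∂_2: C_2 → C_1 acts by ∂[p,q,r] = [q,r] − [p,r] + [p,q]. For instance
  ∂RST = ST − RT + RS,
  ∂QUV = UV − QV + QU.
The 27×18 boundary matrix has rank 18 and Smith normal form diag(1,1,1,1,1,1,1,1,1,1,1,1,1,1,1,1,1,2).

Computing H_k = (kernel of ∂_k) / (image of ∂_{k+1}):

  H_0: rank C_0 − rank ∂_1 = 9 − 8 = 1, and the invariant factors of ∂_1 are all 1, so H_0 ≅ Z.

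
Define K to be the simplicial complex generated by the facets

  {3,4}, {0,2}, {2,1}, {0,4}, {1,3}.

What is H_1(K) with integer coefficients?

H_1 = Z.

Take the total order 0 < 1 < 2 < 3 < 4 on the vertex set. Then K (dimension 1) consists of the simplices:

  0-simplices (5): [0], [1], [2], [3], [4]
  1-simplices (5): [0,2], [0,4], [1,2], [1,3], [3,4]

giving chain groups C_0 ≅ Z^5, C_1 ≅ Z^5.

The boundary map ∂_1: C_1 → C_0 sends each edge [p,q] (with p < q) to q − p. For instance
  ∂[0,4] = [4] − [0].
This gives a 5×5 integer matrix of rank 4; reducing to Smith normal form yields diagonal entries (1,1,1,1).

Reading off H_k = ker ∂_k / im ∂_{k+1}:

  H_1: rank ker ∂_1 − rank ∂_2 = (5 − 4) − 0 = 1, and there is no ∂_2, so H_1 = Z.

(K is a triangulation of the circle S^1.)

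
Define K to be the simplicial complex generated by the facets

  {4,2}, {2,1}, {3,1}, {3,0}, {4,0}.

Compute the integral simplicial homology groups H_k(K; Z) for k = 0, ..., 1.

Order the vertices as 0 < 1 < 2 < 3 < 4. Listing each simplex with vertices in this order, K has dimension 1 with simplices:

  0-simplices (5): [0], [1], [2], [3], [4]
  1-simplices (5): [0,3], [0,4], [1,2], [1,3], [2,4]

Hence C_0 ≅ Z^5, C_1 ≅ Z^5.

Boundary ∂_1: C_1 → C_0 maps an edge to its endpoints' difference, ∂[p,q] = q − p.
The 5×5 boundary matrix has rank 4 and Smith normal form diag(1,1,1,1).

Computing H_k = (kernel of ∂_k) / (image of ∂_{k+1}):

  H_0: rank C_0 − rank ∂_1 = 5 − 4 = 1, and the invariant factors of ∂_1 are all 1, so H_0 ≅ Z.
  H_1: rank ker ∂_1 − rank ∂_2 = (5 − 4) − 0 = 1, and there is no ∂_2, so H_1 ≅ Z.

As a check, the Euler characteristic is 5 − 5 = 0, which agrees with 1 − 1 = 0.

H_0 ≅ Z,  H_1 ≅ Z.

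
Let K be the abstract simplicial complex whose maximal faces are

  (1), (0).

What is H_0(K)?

H_0 = Z^2.

Fix the vertex order 0 < 1 and write every simplex with vertices in increasing order. Then dim K = 0 and the simplices of K are:

  0-simplices (2): [0], [1]

Hence C_0 ≅ Z^2.

From H_k ≅ ker(∂_k) / im(∂_{k+1}) we obtain:

  H_0: rank C_0 − rank ∂_1 = 2 − 0 = 2, and there is no ∂_1, so H_0 ≅ Z^2.

(K is a triangulation of a set of 2 points.)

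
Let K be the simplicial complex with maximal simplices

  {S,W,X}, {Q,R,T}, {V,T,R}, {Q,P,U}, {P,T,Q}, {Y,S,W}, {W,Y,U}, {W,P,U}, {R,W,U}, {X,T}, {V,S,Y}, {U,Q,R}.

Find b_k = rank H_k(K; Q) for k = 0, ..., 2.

Order the vertices as P < Q < R < S < T < U < V < W < X < Y. Listing each simplex with vertices in this order, K has dimension 2 with simplices:

  0-simplices (10): P, Q, R, S, T, U, V, W, X, Y
  1-simplices (22): PQ, PT, PU, PW, QR, QT, QU, RT, RU, RV, RW, SV, SW, SX, SY, TV, TX, UW, UY, VY, WX, WY
  2-simplices (11): PQT, PQU, PUW, QRT, QRU, RTV, RUW, SVY, SWX, SWY, UWY

giving chain groups C_0 ≅ Z^10, C_1 ≅ Z^22, C_2 ≅ Z^11.

Boundary ∂_1: C_1 → C_0 sends each edge [p,q] (with p < q) to q − p.
The resulting 10×22 matrix has rank 9, and its Smith normal form has invariant factors (1,1,1,1,1,1,1,1,1).

The boundary map ∂_2: C_2 → C_1 acts by ∂[p,q,r] = [q,r] − [p,r] + [p,q]. For instance
  ∂PQT = QT − PT + PQ,
  ∂QRT = RT − QT + QR.
The 22×11 boundary matrix has rank 11 and Smith normal form diag(1,1,1,1,1,1,1,1,1,1,1).

From H_k ≅ ker(∂_k) / im(∂_{k+1}) we obtain:

  H_0: rank C_0 − rank ∂_1 = 10 − 9 = 1, and the invariant factors of ∂_1 are all 1, so H_0 ≅ Z.
  H_1: rank ker ∂_1 − rank ∂_2 = (22 − 9) − 11 = 2, and the invariant factors of ∂_2 are all 1, so H_1 ≅ Z^2.
  H_2: rank ker ∂_2 − rank ∂_3 = (11 − 11) − 0 = 0, and there is no ∂_3, so H_2 ≅ 0.

Hence the Betti numbers are b_0 = 1, b_1 = 2, b_2 = 0.

b_0 = 1, b_1 = 2, b_2 = 0.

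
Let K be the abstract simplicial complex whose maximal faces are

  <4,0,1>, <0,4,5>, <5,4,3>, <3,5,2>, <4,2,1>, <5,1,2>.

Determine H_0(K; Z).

H_0 ≅ Z.

Take the total order 0 < 1 < 2 < 3 < 4 < 5 on the vertex set. Then K (dimension 2) consists of the simplices:

  0-simplices (6): [0], [1], [2], [3], [4], [5]
  1-simplices (12): [0,1], [0,4], [0,5], [1,2], [1,4], [1,5], [2,3], [2,4], [2,5], [3,4], [3,5], [4,5]
  2-simplices (6): [0,1,4], [0,4,5], [1,2,4], [1,2,5], [2,3,5], [3,4,5]

so the chain groups are C_0 ≅ Z^6, C_1 ≅ Z^12, C_2 ≅ Z^6.

The boundary map ∂_1: C_1 → C_0 is given by ∂[p,q] = [q] − [p]. For instance
  ∂[1,4] = [4] − [1].
As a 6×12 matrix over Z this has rank 5, with invariant factors (1,1,1,1,1).

Boundary ∂_2: C_2 → C_1 maps a triangle to the signed sum of its edges. For instance
  ∂[0,1,4] = [1,4] − [0,4] + [0,1],
  ∂[2,3,5] = [3,5] − [2,5] + [2,3].
The resulting 12×6 matrix has rank 6, and its Smith normal form has invariant factors (1,1,1,1,1,1).

Reading off H_k = ker ∂_k / im ∂_{k+1}:

  H_0: rank C_0 − rank ∂_1 = 6 − 5 = 1, and the invariant factors of ∂_1 are all 1, so H_0 = Z.

(K is a triangulation of the cylinder S^1 x I.)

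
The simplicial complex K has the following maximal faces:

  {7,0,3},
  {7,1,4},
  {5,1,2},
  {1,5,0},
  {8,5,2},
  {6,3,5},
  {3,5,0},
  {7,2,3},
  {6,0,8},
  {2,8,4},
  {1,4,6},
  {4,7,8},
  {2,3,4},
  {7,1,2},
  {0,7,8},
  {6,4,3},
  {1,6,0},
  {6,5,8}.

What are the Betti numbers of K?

K has 9 vertices, 27 edges, 18 triangles.
rank ∂_0 = 0, rank ∂_1 = 8 ⇒ b_0 = 9 − 0 − 8 = 1; all invariant factors of ∂_1 are 1 so no torsion. So H_0 = Z.
rank ∂_1 = 8, rank ∂_2 = 18 ⇒ b_1 = 27 − 8 − 18 = 1; ∂_2 has invariant factor(s) [2] giving torsion. So H_1 = Z ⊕ Z/2.
rank ∂_2 = 18, rank ∂_3 = 0 ⇒ b_2 = 18 − 18 − 0 = 0. So H_2 = 0.

b_0 = 1, b_1 = 1, b_2 = 0.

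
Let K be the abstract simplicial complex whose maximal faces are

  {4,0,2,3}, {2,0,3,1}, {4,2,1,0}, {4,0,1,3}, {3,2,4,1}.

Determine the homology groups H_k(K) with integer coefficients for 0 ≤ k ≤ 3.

H_0 ≅ Z,  H_1 = 0,  H_2 = 0,  H_3 ≅ Z.

Take the total order 0 < 1 < 2 < 3 < 4 on the vertex set. Then K (dimension 3) consists of the simplices:

  0-simplices (5): [0], [1], [2], [3], [4]
  1-simplices (10): [0,1], [0,2], [0,3], [0,4], [1,2], [1,3], [1,4], [2,3], [2,4], [3,4]
  2-simplices (10): [0,1,2], [0,1,3], [0,1,4], [0,2,3], [0,2,4], [0,3,4], [1,2,3], [1,2,4], [1,3,4], [2,3,4]
  3-simplices (5): [0,1,2,3], [0,1,2,4], [0,1,3,4], [0,2,3,4], [1,2,3,4]

giving chain groups C_0 ≅ Z^5, C_1 ≅ Z^10, C_2 ≅ Z^10, C_3 ≅ Z^5.

∂_1: C_1 → C_0 maps an edge to its endpoints' difference, ∂[p,q] = q − p. For instance
  ∂[0,4] = [4] − [0].
As a 5×10 matrix over Z this has rank 4, with invariant factors (1,1,1,1).

The boundary map ∂_2: C_2 → C_1 sends each 2-simplex [p,q,r] to [q,r] − [p,r] + [p,q]. For instance
  ∂[0,1,3] = [1,3] − [0,3] + [0,1],
  ∂[0,1,2] = [1,2] − [0,2] + [0,1].
As a 10×10 matrix over Z this has rank 6, with invariant factors (1,1,1,1,1,1).

Boundary ∂_3: C_3 → C_2 sends each 3-simplex σ to the alternating sum Σ_i (−1)^i (σ with its i-th vertex removed). For instance
  ∂[0,1,2,3] = [1,2,3] − [0,2,3] + [0,1,3] − [0,1,2],
  ∂[0,1,2,4] = [1,2,4] − [0,2,4] + [0,1,4] − [0,1,2].
The 10×5 boundary matrix has rank 4 and Smith normal form diag(1,1,1,1).

Reading off H_k = ker ∂_k / im ∂_{k+1}:

  H_0: rank C_0 − rank ∂_1 = 5 − 4 = 1, and the invariant factors of ∂_1 are all 1, so H_0 ≅ Z.
  H_1: rank ker ∂_1 − rank ∂_2 = (10 − 4) − 6 = 0, and the invariant factors of ∂_2 are all 1, so H_1 ≅ 0.
  H_2: rank ker ∂_2 − rank ∂_3 = (10 − 6) − 4 = 0, and the invariant factors of ∂_3 are all 1, so H_2 ≅ 0.
  H_3: rank ker ∂_3 − rank ∂_4 = (5 − 4) − 0 = 1, and there is no ∂_4, so H_3 ≅ Z.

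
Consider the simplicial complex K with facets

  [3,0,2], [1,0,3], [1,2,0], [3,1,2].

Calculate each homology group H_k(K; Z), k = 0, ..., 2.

H_0 ≅ Z,  H_1 = 0,  H_2 ≅ Z.

Take the total order 0 < 1 < 2 < 3 on the vertex set. Then K (dimension 2) consists of the simplices:

  0-simplices (4): [0], [1], [2], [3]
  1-simplices (6): [0,1], [0,2], [0,3], [1,2], [1,3], [2,3]
  2-simplices (4): [0,1,2], [0,1,3], [0,2,3], [1,2,3]

so the chain groups are C_0 ≅ Z^4, C_1 ≅ Z^6, C_2 ≅ Z^4.

Boundary ∂_1: C_1 → C_0 maps an edge to its endpoints' difference, ∂[p,q] = q − p. For instance
  ∂[1,3] = [3] − [1].
This gives a 4×6 integer matrix of rank 3; reducing to Smith normal form yields diagonal entries (1,1,1).

∂_2: C_2 → C_1 acts by ∂[p,q,r] = [q,r] − [p,r] + [p,q]. For instance
  ∂[1,2,3] = [2,3] − [1,3] + [1,2],
  ∂[0,1,3] = [1,3] − [0,3] + [0,1].
This gives a 6×4 integer matrix of rank 3; reducing to Smith normal form yields diagonal entries (1,1,1).

Reading off H_k = ker ∂_k / im ∂_{k+1}:

  H_0: rank C_0 − rank ∂_1 = 4 − 3 = 1, and the invariant factors of ∂_1 are all 1, so H_0 ≅ Z.
  H_1: rank ker ∂_1 − rank ∂_2 = (6 − 3) − 3 = 0, and the invariant factors of ∂_2 are all 1, so H_1 ≅ 0.
  H_2: rank ker ∂_2 − rank ∂_3 = (4 − 3) − 0 = 1, and there is no ∂_3, so H_2 ≅ Z.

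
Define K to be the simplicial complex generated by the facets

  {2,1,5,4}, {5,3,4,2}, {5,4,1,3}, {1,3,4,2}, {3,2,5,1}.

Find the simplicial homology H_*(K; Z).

H_0 = Z,  H_1 = 0,  H_2 = 0,  H_3 = Z.

K has 5 vertices, 10 edges, 10 triangles, 5 3-simplices.
rank ∂_0 = 0, rank ∂_1 = 4 ⇒ b_0 = 5 − 0 − 4 = 1; all invariant factors of ∂_1 are 1 so no torsion. So H_0 = Z.
rank ∂_1 = 4, rank ∂_2 = 6 ⇒ b_1 = 10 − 4 − 6 = 0; all invariant factors of ∂_2 are 1 so no torsion. So H_1 = 0.
rank ∂_2 = 6, rank ∂_3 = 4 ⇒ b_2 = 10 − 6 − 4 = 0; all invariant factors of ∂_3 are 1 so no torsion. So H_2 = 0.
rank ∂_3 = 4, rank ∂_4 = 0 ⇒ b_3 = 5 − 4 − 0 = 1. So H_3 = Z.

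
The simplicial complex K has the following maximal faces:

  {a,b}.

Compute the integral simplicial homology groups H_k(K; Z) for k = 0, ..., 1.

Order the vertices as a < b. Listing each simplex with vertices in this order, K has dimension 1 with simplices:

  0-simplices (2): a, b
  1-simplices (1): ab

Hence C_0 ≅ Z^2, C_1 ≅ Z^1.

∂_1: C_1 → C_0 sends each edge [p,q] (with p < q) to q − p.
This gives a 2×1 integer matrix of rank 1; reducing to Smith normal form yields diagonal entries (1).

Now H_k = ker ∂_k / im ∂_{k+1}, so:

  H_0: rank C_0 − rank ∂_1 = 2 − 1 = 1, and the invariant factors of ∂_1 are all 1, so H_0 ≅ Z.
  H_1: rank ker ∂_1 − rank ∂_2 = (1 − 1) − 0 = 0, and there is no ∂_2, so H_1 ≅ 0.

As a check, the Euler characteristic is 2 − 1 = 1, which agrees with 1 − 0 = 1.

H_0 = Z,  H_1 = 0.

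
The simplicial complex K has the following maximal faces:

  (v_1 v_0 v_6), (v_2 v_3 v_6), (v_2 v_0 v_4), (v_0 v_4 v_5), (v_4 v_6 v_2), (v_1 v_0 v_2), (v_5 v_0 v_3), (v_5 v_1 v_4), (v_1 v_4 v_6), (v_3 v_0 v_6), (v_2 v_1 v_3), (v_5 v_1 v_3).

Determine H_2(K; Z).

Take the total order v_0 < v_1 < v_2 < v_3 < v_4 < v_5 < v_6 on the vertex set. Then K (dimension 2) consists of the simplices:

  0-simplices (7): [v_0], [v_1], [v_2], [v_3], [v_4], [v_5], [v_6]
  1-simplices (18): (18 of them)
  2-simplices (12): (12 of them)

giving chain groups C_0 ≅ Z^7, C_1 ≅ Z^18, C_2 ≅ Z^12.

Boundary ∂_1: C_1 → C_0 sends each edge [p,q] (with p < q) to q − p. For instance
  ∂[v_3,v_5] = [v_5] − [v_3].
As a 7×18 matrix over Z this has rank 6, with invariant factors (1,1,1,1,1,1).

Boundary ∂_2: C_2 → C_1 acts by ∂[p,q,r] = [q,r] − [p,r] + [p,q]. For instance
  ∂[v_1,v_4,v_6] = [v_4,v_6] − [v_1,v_6] + [v_1,v_4],
  ∂[v_2,v_4,v_6] = [v_4,v_6] − [v_2,v_6] + [v_2,v_4].
The 18×12 boundary matrix has rank 12 and Smith normal form diag(1,1,1,1,1,1,1,1,1,1,1,2).

Computing H_k = (kernel of ∂_k) / (image of ∂_{k+1}):

  H_2: rank ker ∂_2 − rank ∂_3 = (12 − 12) − 0 = 0, and there is no ∂_3, so H_2 = 0.

H_2 = 0.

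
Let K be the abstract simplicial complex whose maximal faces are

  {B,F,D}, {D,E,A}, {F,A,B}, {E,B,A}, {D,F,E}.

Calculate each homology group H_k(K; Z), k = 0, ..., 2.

Order the vertices as A < B < D < E < F. Listing each simplex with vertices in this order, K has dimension 2 with simplices:

  0-simplices (5): A, B, D, E, F
  1-simplices (10): AB, AD, AE, AF, BD, BE, BF, DE, DF, EF
  2-simplices (5): ABE, ABF, ADE, BDF, DEF

Hence C_0 ≅ Z^5, C_1 ≅ Z^10, C_2 ≅ Z^5.

Boundary ∂_1: C_1 → C_0 sends each edge [p,q] (with p < q) to q − p. For instance
  ∂DE = E − D.
The 5×10 boundary matrix has rank 4 and Smith normal form diag(1,1,1,1).

Boundary ∂_2: C_2 → C_1 acts by ∂[p,q,r] = [q,r] − [p,r] + [p,q]. For instance
  ∂ABE = BE − AE + AB,
  ∂BDF = DF − BF + BD.
As a 10×5 matrix over Z this has rank 5, with invariant factors (1,1,1,1,1).

Computing H_k = (kernel of ∂_k) / (image of ∂_{k+1}):

  H_0: rank C_0 − rank ∂_1 = 5 − 4 = 1, and the invariant factors of ∂_1 are all 1, so H_0 ≅ Z.
  H_1: rank ker ∂_1 − rank ∂_2 = (10 − 4) − 5 = 1, and the invariant factors of ∂_2 are all 1, so H_1 ≅ Z.
  H_2: rank ker ∂_2 − rank ∂_3 = (5 − 5) − 0 = 0, and there is no ∂_3, so H_2 ≅ 0.

H_0 ≅ Z,  H_1 ≅ Z,  H_2 = 0.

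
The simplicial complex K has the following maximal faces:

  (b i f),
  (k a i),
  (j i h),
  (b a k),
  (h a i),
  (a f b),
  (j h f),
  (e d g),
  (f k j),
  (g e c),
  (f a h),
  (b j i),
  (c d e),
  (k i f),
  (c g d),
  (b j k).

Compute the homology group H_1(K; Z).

K has 11 vertices, 24 edges, 16 triangles.
rank ∂_1 = 9, rank ∂_2 = 15 ⇒ b_1 = 24 − 9 − 15 = 0; ∂_2 has invariant factor(s) [2] giving torsion. So H_1 ≅ Z/2.

H_1 = Z/2.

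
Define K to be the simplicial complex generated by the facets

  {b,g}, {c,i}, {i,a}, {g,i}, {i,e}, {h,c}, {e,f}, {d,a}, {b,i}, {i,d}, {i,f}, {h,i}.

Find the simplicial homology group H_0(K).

We work with the vertex ordering a < b < c < d < e < f < g < h < i. The simplices of K, each written with vertices in increasing order, are:

  0-simplices (9): a, b, c, d, e, f, g, h, i
  1-simplices (12): ad, ai, bg, bi, ch, ci, di, ef, ei, fi, gi, hi

Hence C_0 ≅ Z^9, C_1 ≅ Z^12.

The boundary map ∂_1: C_1 → C_0 maps an edge to its endpoints' difference, ∂[p,q] = q − p.
The 9×12 boundary matrix has rank 8 and Smith normal form diag(1,1,1,1,1,1,1,1).

Reading off H_k = ker ∂_k / im ∂_{k+1}:

  H_0: rank C_0 − rank ∂_1 = 9 − 8 = 1, and the invariant factors of ∂_1 are all 1, so H_0 = Z.

H_0 ≅ Z.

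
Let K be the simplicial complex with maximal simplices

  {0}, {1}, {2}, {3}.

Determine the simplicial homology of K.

K has 4 vertices.
rank ∂_0 = 0, rank ∂_1 = 0 ⇒ b_0 = 4 − 0 − 0 = 4. So H_0 ≅ Z^4.

H_0 ≅ Z^4.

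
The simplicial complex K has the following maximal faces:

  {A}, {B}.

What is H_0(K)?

H_0 ≅ Z^2.

We work with the vertex ordering A < B. The simplices of K, each written with vertices in increasing order, are:

  0-simplices (2): A, B

Hence C_0 ≅ Z^2.

Computing H_k = (kernel of ∂_k) / (image of ∂_{k+1}):

  H_0: rank C_0 − rank ∂_1 = 2 − 0 = 2, and there is no ∂_1, so H_0 ≅ Z^2.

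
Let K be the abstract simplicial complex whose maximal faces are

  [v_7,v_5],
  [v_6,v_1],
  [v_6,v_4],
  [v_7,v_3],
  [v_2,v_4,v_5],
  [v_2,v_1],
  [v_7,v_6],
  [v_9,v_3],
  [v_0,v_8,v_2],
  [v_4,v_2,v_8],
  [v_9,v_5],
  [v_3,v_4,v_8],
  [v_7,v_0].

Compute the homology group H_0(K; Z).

H_0 ≅ Z.

We work with the vertex ordering v_0 < v_1 < v_2 < v_3 < v_4 < v_5 < v_6 < v_7 < v_8 < v_9. The simplices of K, each written with vertices in increasing order, are:

  0-simplices (10): [v_0], [v_1], [v_2], [v_3], [v_4], [v_5], [v_6], [v_7], [v_8], [v_9]
  1-simplices (18): (18 of them)
  2-simplices (4): [v_0,v_2,v_8], [v_2,v_4,v_5], [v_2,v_4,v_8], [v_3,v_4,v_8]

giving chain groups C_0 ≅ Z^10, C_1 ≅ Z^18, C_2 ≅ Z^4.

The boundary map ∂_1: C_1 → C_0 sends each edge [p,q] (with p < q) to q − p.
As a 10×18 matrix over Z this has rank 9, with invariant factors (1,1,1,1,1,1,1,1,1).

∂_2: C_2 → C_1 acts by ∂[p,q,r] = [q,r] − [p,r] + [p,q]. For instance
  ∂[v_2,v_4,v_8] = [v_4,v_8] − [v_2,v_8] + [v_2,v_4],
  ∂[v_0,v_2,v_8] = [v_2,v_8] − [v_0,v_8] + [v_0,v_2].
The resulting 18×4 matrix has rank 4, and its Smith normal form has invariant factors (1,1,1,1).

Reading off H_k = ker ∂_k / im ∂_{k+1}:

  H_0: rank C_0 − rank ∂_1 = 10 − 9 = 1, and the invariant factors of ∂_1 are all 1, so H_0 = Z.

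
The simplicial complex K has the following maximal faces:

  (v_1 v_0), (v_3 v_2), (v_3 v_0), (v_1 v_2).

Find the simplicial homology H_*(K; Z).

H_0 = Z,  H_1 = Z.

We work with the vertex ordering v_0 < v_1 < v_2 < v_3. The simplices of K, each written with vertices in increasing order, are:

  0-simplices (4): [v_0], [v_1], [v_2], [v_3]
  1-simplices (4): [v_0,v_1], [v_0,v_3], [v_1,v_2], [v_2,v_3]

Hence C_0 ≅ Z^4, C_1 ≅ Z^4.

Boundary ∂_1: C_1 → C_0 maps an edge to its endpoints' difference, ∂[p,q] = q − p. For instance
  ∂[v_0,v_3] = [v_3] − [v_0].
As a 4×4 matrix over Z this has rank 3, with invariant factors (1,1,1).

Reading off H_k = ker ∂_k / im ∂_{k+1}:

  H_0: rank C_0 − rank ∂_1 = 4 − 3 = 1, and the invariant factors of ∂_1 are all 1, so H_0 ≅ Z.
  H_1: rank ker ∂_1 − rank ∂_2 = (4 − 3) − 0 = 1, and there is no ∂_2, so H_1 ≅ Z.

(K is a triangulation of the circle S^1.)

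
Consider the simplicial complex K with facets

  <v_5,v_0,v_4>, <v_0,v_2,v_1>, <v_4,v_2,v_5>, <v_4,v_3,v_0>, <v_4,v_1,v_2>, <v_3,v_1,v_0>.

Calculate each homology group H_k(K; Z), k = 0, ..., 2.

We work with the vertex ordering v_0 < v_1 < v_2 < v_3 < v_4 < v_5. The simplices of K, each written with vertices in increasing order, are:

  0-simplices (6): [v_0], [v_1], [v_2], [v_3], [v_4], [v_5]
  1-simplices (12): [v_0,v_1], [v_0,v_2], [v_0,v_3], [v_0,v_4], [v_0,v_5], [v_1,v_2], [v_1,v_3], [v_1,v_4], [v_2,v_4], [v_2,v_5], [v_3,v_4], [v_4,v_5]
  2-simplices (6): [v_0,v_1,v_2], [v_0,v_1,v_3], [v_0,v_3,v_4], [v_0,v_4,v_5], [v_1,v_2,v_4], [v_2,v_4,v_5]

so the chain groups are C_0 ≅ Z^6, C_1 ≅ Z^12, C_2 ≅ Z^6.

∂_1: C_1 → C_0 sends each edge [p,q] (with p < q) to q − p. For instance
  ∂[v_1,v_3] = [v_3] − [v_1].
This gives a 6×12 integer matrix of rank 5; reducing to Smith normal form yields diagonal entries (1,1,1,1,1).

Boundary ∂_2: C_2 → C_1 sends each 2-simplex [p,q,r] to [q,r] − [p,r] + [p,q]. For instance
  ∂[v_0,v_3,v_4] = [v_3,v_4] − [v_0,v_4] + [v_0,v_3],
  ∂[v_0,v_1,v_3] = [v_1,v_3] − [v_0,v_3] + [v_0,v_1].
The 12×6 boundary matrix has rank 6 and Smith normal form diag(1,1,1,1,1,1).

Now H_k = ker ∂_k / im ∂_{k+1}, so:

  H_0: rank C_0 − rank ∂_1 = 6 − 5 = 1, and the invariant factors of ∂_1 are all 1, so H_0 ≅ Z.
  H_1: rank ker ∂_1 − rank ∂_2 = (12 − 5) − 6 = 1, and the invariant factors of ∂_2 are all 1, so H_1 ≅ Z.
  H_2: rank ker ∂_2 − rank ∂_3 = (6 − 6) − 0 = 0, and there is no ∂_3, so H_2 ≅ 0.

As a check, the Euler characteristic is 6 − 12 + 6 = 0, which agrees with 1 − 1 + 0 = 0.
(K is a triangulation of the cylinder S^1 x I.)

H_0 = Z,  H_1 = Z,  H_2 = 0.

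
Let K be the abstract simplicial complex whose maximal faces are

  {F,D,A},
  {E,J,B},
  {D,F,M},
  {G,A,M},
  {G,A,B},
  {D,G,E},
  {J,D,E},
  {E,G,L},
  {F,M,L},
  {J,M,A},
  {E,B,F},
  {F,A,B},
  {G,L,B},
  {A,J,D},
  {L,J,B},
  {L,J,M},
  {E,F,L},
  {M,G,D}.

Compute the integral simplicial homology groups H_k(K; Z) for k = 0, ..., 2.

H_0 ≅ Z,  H_1 ≅ Z ⊕ Z/2,  H_2 = 0.

Order the vertices as A < B < D < E < F < G < J < L < M. Listing each simplex with vertices in this order, K has dimension 2 with simplices:

  0-simplices (9): A, B, D, E, F, G, J, L, M
  1-simplices (27): AB, AD, AF, AG, AJ, AM, BE, BF, BG, BJ, BL, DE, DF, DG, DJ, DM, EF, EG, EJ, EL, FL, FM, GL, GM, JL, JM, LM
  2-simplices (18): ABF, ABG, ADF, ADJ, AGM, AJM, BEF, BEJ, BGL, BJL, DEG, DEJ, DFM, DGM, EFL, EGL, FLM, JLM

so the chain groups are C_0 ≅ Z^9, C_1 ≅ Z^27, C_2 ≅ Z^18.

Boundary ∂_1: C_1 → C_0 is given by ∂[p,q] = [q] − [p].
As a 9×27 matrix over Z this has rank 8, with invariant factors (1,1,1,1,1,1,1,1).

∂_2: C_2 → C_1 acts by ∂[p,q,r] = [q,r] − [p,r] + [p,q]. For instance
  ∂JLM = LM − JM + JL,
  ∂ABG = BG − AG + AB.
The 27×18 boundary matrix has rank 18 and Smith normal form diag(1,1,1,1,1,1,1,1,1,1,1,1,1,1,1,1,1,2).

Now H_k = ker ∂_k / im ∂_{k+1}, so:

  H_0: rank C_0 − rank ∂_1 = 9 − 8 = 1, and the invariant factors of ∂_1 are all 1, so H_0 ≅ Z.
  H_1: rank ker ∂_1 − rank ∂_2 = (27 − 8) − 18 = 1, and ∂_2 has invariant factor 2 > 1, so H_1 ≅ Z ⊕ Z/2.
  H_2: rank ker ∂_2 − rank ∂_3 = (18 − 18) − 0 = 0, and there is no ∂_3, so H_2 ≅ 0.

(K is a triangulation of the Klein bottle.)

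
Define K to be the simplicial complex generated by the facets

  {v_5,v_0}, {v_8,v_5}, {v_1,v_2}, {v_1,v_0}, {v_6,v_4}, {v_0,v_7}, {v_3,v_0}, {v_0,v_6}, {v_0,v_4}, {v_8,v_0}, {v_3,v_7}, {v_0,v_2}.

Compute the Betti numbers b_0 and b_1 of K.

b_0 = 1, b_1 = 4.

Order the vertices as v_0 < v_1 < v_2 < v_3 < v_4 < v_5 < v_6 < v_7 < v_8. Listing each simplex with vertices in this order, K has dimension 1 with simplices:

  0-simplices (9): [v_0], [v_1], [v_2], [v_3], [v_4], [v_5], [v_6], [v_7], [v_8]
  1-simplices (12): [v_0,v_1], [v_0,v_2], [v_0,v_3], [v_0,v_4], [v_0,v_5], [v_0,v_6], [v_0,v_7], [v_0,v_8], [v_1,v_2], [v_3,v_7], [v_4,v_6], [v_5,v_8]

so the chain groups are C_0 ≅ Z^9, C_1 ≅ Z^12.

The boundary map ∂_1: C_1 → C_0 maps an edge to its endpoints' difference, ∂[p,q] = q − p.
This gives a 9×12 integer matrix of rank 8; reducing to Smith normal form yields diagonal entries (1,1,1,1,1,1,1,1).

Reading off H_k = ker ∂_k / im ∂_{k+1}:

  H_0: rank C_0 − rank ∂_1 = 9 − 8 = 1, and the invariant factors of ∂_1 are all 1, so H_0 = Z.
  H_1: rank ker ∂_1 − rank ∂_2 = (12 − 8) − 0 = 4, and there is no ∂_2, so H_1 = Z^4.

Hence the Betti numbers are b_0 = 1, b_1 = 4.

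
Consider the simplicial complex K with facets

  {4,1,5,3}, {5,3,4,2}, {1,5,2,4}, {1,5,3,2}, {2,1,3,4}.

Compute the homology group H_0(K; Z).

H_0 ≅ Z.

Order the vertices as 1 < 2 < 3 < 4 < 5. Listing each simplex with vertices in this order, K has dimension 3 with simplices:

  0-simplices (5): [1], [2], [3], [4], [5]
  1-simplices (10): [1,2], [1,3], [1,4], [1,5], [2,3], [2,4], [2,5], [3,4], [3,5], [4,5]
  2-simplices (10): [1,2,3], [1,2,4], [1,2,5], [1,3,4], [1,3,5], [1,4,5], [2,3,4], [2,3,5], [2,4,5], [3,4,5]
  3-simplices (5): [1,2,3,4], [1,2,3,5], [1,2,4,5], [1,3,4,5], [2,3,4,5]

Hence C_0 ≅ Z^5, C_1 ≅ Z^10, C_2 ≅ Z^10, C_3 ≅ Z^5.

The boundary map ∂_1: C_1 → C_0 maps an edge to its endpoints' difference, ∂[p,q] = q − p. For instance
  ∂[1,5] = [5] − [1].
The resulting 5×10 matrix has rank 4, and its Smith normal form has invariant factors (1,1,1,1).

∂_2: C_2 → C_1 sends each 2-simplex [p,q,r] to [q,r] − [p,r] + [p,q]. For instance
  ∂[3,4,5] = [4,5] − [3,5] + [3,4],
  ∂[1,3,5] = [3,5] − [1,5] + [1,3].
The resulting 10×10 matrix has rank 6, and its Smith normal form has invariant factors (1,1,1,1,1,1).

The boundary map ∂_3: C_3 → C_2 sends each 3-simplex σ to the alternating sum Σ_i (−1)^i (σ with its i-th vertex removed). For instance
  ∂[1,2,4,5] = [2,4,5] − [1,4,5] + [1,2,5] − [1,2,4],
  ∂[2,3,4,5] = [3,4,5] − [2,4,5] + [2,3,5] − [2,3,4].
The resulting 10×5 matrix has rank 4, and its Smith normal form has invariant factors (1,1,1,1).

From H_k ≅ ker(∂_k) / im(∂_{k+1}) we obtain:

  H_0: rank C_0 − rank ∂_1 = 5 − 4 = 1, and the invariant factors of ∂_1 are all 1, so H_0 = Z.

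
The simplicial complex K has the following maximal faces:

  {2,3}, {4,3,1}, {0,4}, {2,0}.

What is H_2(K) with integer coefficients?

Order the vertices as 0 < 1 < 2 < 3 < 4. Listing each simplex with vertices in this order, K has dimension 2 with simplices:

  0-simplices (5): [0], [1], [2], [3], [4]
  1-simplices (6): [0,2], [0,4], [1,3], [1,4], [2,3], [3,4]
  2-simplices (1): [1,3,4]

Hence C_0 ≅ Z^5, C_1 ≅ Z^6, C_2 ≅ Z^1.

The boundary map ∂_1: C_1 → C_0 maps an edge to its endpoints' difference, ∂[p,q] = q − p. For instance
  ∂[1,3] = [3] − [1].
As a 5×6 matrix over Z this has rank 4, with invariant factors (1,1,1,1).

Boundary ∂_2: C_2 → C_1 maps a triangle to the signed sum of its edges. For instance
  ∂[1,3,4] = [3,4] − [1,4] + [1,3].
The 6×1 boundary matrix has rank 1 and Smith normal form diag(1).

Computing H_k = (kernel of ∂_k) / (image of ∂_{k+1}):

  H_2: rank ker ∂_2 − rank ∂_3 = (1 − 1) − 0 = 0, and there is no ∂_3, so H_2 = 0.

H_2 ≅ 0.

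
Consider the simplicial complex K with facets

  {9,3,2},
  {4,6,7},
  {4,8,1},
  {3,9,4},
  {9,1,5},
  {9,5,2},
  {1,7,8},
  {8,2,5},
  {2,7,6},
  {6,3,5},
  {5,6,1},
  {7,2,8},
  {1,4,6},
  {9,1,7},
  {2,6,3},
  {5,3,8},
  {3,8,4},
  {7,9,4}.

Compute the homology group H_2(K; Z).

We work with the vertex ordering 1 < 2 < 3 < 4 < 5 < 6 < 7 < 8 < 9. The simplices of K, each written with vertices in increasing order, are:

  0-simplices (9): [1], [2], [3], [4], [5], [6], [7], [8], [9]
  1-simplices (27): (27 of them)
  2-simplices (18): [1,4,6], [1,4,8], [1,5,6], [1,5,9], [1,7,8], [1,7,9], [2,3,6], [2,3,9], [2,5,8], [2,5,9], [2,6,7], [2,7,8], [3,4,8], [3,4,9], [3,5,6], [3,5,8], [4,6,7], [4,7,9]

giving chain groups C_0 ≅ Z^9, C_1 ≅ Z^27, C_2 ≅ Z^18.

The boundary map ∂_1: C_1 → C_0 sends each edge [p,q] (with p < q) to q − p. For instance
  ∂[5,6] = [6] − [5].
As a 9×27 matrix over Z this has rank 8, with invariant factors (1,1,1,1,1,1,1,1).

∂_2: C_2 → C_1 sends each 2-simplex [p,q,r] to [q,r] − [p,r] + [p,q]. For instance
  ∂[3,5,6] = [5,6] − [3,6] + [3,5],
  ∂[1,7,9] = [7,9] − [1,9] + [1,7].
This gives a 27×18 integer matrix of rank 18; reducing to Smith normal form yields diagonal entries (1,1,1,1,1,1,1,1,1,1,1,1,1,1,1,1,1,2).

Now H_k = ker ∂_k / im ∂_{k+1}, so:

  H_2: rank ker ∂_2 − rank ∂_3 = (18 − 18) − 0 = 0, and there is no ∂_3, so H_2 ≅ 0.

H_2 = 0.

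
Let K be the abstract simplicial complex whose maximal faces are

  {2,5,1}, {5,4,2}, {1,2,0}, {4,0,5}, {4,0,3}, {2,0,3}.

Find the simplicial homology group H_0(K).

Take the total order 0 < 1 < 2 < 3 < 4 < 5 on the vertex set. Then K (dimension 2) consists of the simplices:

  0-simplices (6): [0], [1], [2], [3], [4], [5]
  1-simplices (12): [0,1], [0,2], [0,3], [0,4], [0,5], [1,2], [1,5], [2,3], [2,4], [2,5], [3,4], [4,5]
  2-simplices (6): [0,1,2], [0,2,3], [0,3,4], [0,4,5], [1,2,5], [2,4,5]

giving chain groups C_0 ≅ Z^6, C_1 ≅ Z^12, C_2 ≅ Z^6.

The boundary map ∂_1: C_1 → C_0 maps an edge to its endpoints' difference, ∂[p,q] = q − p. For instance
  ∂[0,2] = [2] − [0].
The 6×12 boundary matrix has rank 5 and Smith normal form diag(1,1,1,1,1).

∂_2: C_2 → C_1 sends each 2-simplex [p,q,r] to [q,r] − [p,r] + [p,q]. For instance
  ∂[2,4,5] = [4,5] − [2,5] + [2,4],
  ∂[0,3,4] = [3,4] − [0,4] + [0,3].
The resulting 12×6 matrix has rank 6, and its Smith normal form has invariant factors (1,1,1,1,1,1).

Computing H_k = (kernel of ∂_k) / (image of ∂_{k+1}):

  H_0: rank C_0 − rank ∂_1 = 6 − 5 = 1, and the invariant factors of ∂_1 are all 1, so H_0 = Z.

(K is a triangulation of the cylinder S^1 x I.)

H_0 ≅ Z.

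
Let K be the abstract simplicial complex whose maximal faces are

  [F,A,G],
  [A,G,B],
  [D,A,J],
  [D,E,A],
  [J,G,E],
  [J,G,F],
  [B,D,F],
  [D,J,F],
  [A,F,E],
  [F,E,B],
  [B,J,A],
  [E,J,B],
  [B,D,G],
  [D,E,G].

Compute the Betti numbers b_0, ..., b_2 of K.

b_0 = 1, b_1 = 2, b_2 = 1.

Order the vertices as A < B < D < E < F < G < J. Listing each simplex with vertices in this order, K has dimension 2 with simplices:

  0-simplices (7): A, B, D, E, F, G, J
  1-simplices (21): AB, AD, AE, AF, AG, AJ, BD, BE, BF, BG, BJ, DE, DF, DG, DJ, EF, EG, EJ, FG, FJ, GJ
  2-simplices (14): ABG, ABJ, ADE, ADJ, AEF, AFG, BDF, BDG, BEF, BEJ, DEG, DFJ, EGJ, FGJ

so the chain groups are C_0 ≅ Z^7, C_1 ≅ Z^21, C_2 ≅ Z^14.

The boundary map ∂_1: C_1 → C_0 maps an edge to its endpoints' difference, ∂[p,q] = q − p. For instance
  ∂EJ = J − E.
As a 7×21 matrix over Z this has rank 6, with invariant factors (1,1,1,1,1,1).

∂_2: C_2 → C_1 maps a triangle to the signed sum of its edges. For instance
  ∂AFG = FG − AG + AF,
  ∂BEJ = EJ − BJ + BE.
The 21×14 boundary matrix has rank 13 and Smith normal form diag(1,1,1,1,1,1,1,1,1,1,1,1,1).

Reading off H_k = ker ∂_k / im ∂_{k+1}:

  H_0: rank C_0 − rank ∂_1 = 7 − 6 = 1, and the invariant factors of ∂_1 are all 1, so H_0 = Z.
  H_1: rank ker ∂_1 − rank ∂_2 = (21 − 6) − 13 = 2, and the invariant factors of ∂_2 are all 1, so H_1 = Z^2.
  H_2: rank ker ∂_2 − rank ∂_3 = (14 − 13) − 0 = 1, and there is no ∂_3, so H_2 = Z.

Hence the Betti numbers are b_0 = 1, b_1 = 2, b_2 = 1.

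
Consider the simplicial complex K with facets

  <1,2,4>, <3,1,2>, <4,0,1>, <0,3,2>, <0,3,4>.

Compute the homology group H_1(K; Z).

H_1 = Z.

We work with the vertex ordering 0 < 1 < 2 < 3 < 4. The simplices of K, each written with vertices in increasing order, are:

  0-simplices (5): [0], [1], [2], [3], [4]
  1-simplices (10): [0,1], [0,2], [0,3], [0,4], [1,2], [1,3], [1,4], [2,3], [2,4], [3,4]
  2-simplices (5): [0,1,4], [0,2,3], [0,3,4], [1,2,3], [1,2,4]

giving chain groups C_0 ≅ Z^5, C_1 ≅ Z^10, C_2 ≅ Z^5.

∂_1: C_1 → C_0 sends each edge [p,q] (with p < q) to q − p.
This gives a 5×10 integer matrix of rank 4; reducing to Smith normal form yields diagonal entries (1,1,1,1).

The boundary map ∂_2: C_2 → C_1 acts by ∂[p,q,r] = [q,r] − [p,r] + [p,q]. For instance
  ∂[0,2,3] = [2,3] − [0,3] + [0,2],
  ∂[0,1,4] = [1,4] − [0,4] + [0,1].
The 10×5 boundary matrix has rank 5 and Smith normal form diag(1,1,1,1,1).

Now H_k = ker ∂_k / im ∂_{k+1}, so:

  H_1: rank ker ∂_1 − rank ∂_2 = (10 − 4) − 5 = 1, and the invariant factors of ∂_2 are all 1, so H_1 = Z.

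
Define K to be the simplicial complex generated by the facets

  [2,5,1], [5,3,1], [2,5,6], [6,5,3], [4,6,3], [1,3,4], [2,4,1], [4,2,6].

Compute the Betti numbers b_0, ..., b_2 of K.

We work with the vertex ordering 1 < 2 < 3 < 4 < 5 < 6. The simplices of K, each written with vertices in increasing order, are:

  0-simplices (6): [1], [2], [3], [4], [5], [6]
  1-simplices (12): [1,2], [1,3], [1,4], [1,5], [2,4], [2,5], [2,6], [3,4], [3,5], [3,6], [4,6], [5,6]
  2-simplices (8): [1,2,4], [1,2,5], [1,3,4], [1,3,5], [2,4,6], [2,5,6], [3,4,6], [3,5,6]

giving chain groups C_0 ≅ Z^6, C_1 ≅ Z^12, C_2 ≅ Z^8.

Boundary ∂_1: C_1 → C_0 is given by ∂[p,q] = [q] − [p].
The 6×12 boundary matrix has rank 5 and Smith normal form diag(1,1,1,1,1).

The boundary map ∂_2: C_2 → C_1 acts by ∂[p,q,r] = [q,r] − [p,r] + [p,q]. For instance
  ∂[3,5,6] = [5,6] − [3,6] + [3,5],
  ∂[1,3,5] = [3,5] − [1,5] + [1,3].
The resulting 12×8 matrix has rank 7, and its Smith normal form has invariant factors (1,1,1,1,1,1,1).

Reading off H_k = ker ∂_k / im ∂_{k+1}:

  H_0: rank C_0 − rank ∂_1 = 6 − 5 = 1, and the invariant factors of ∂_1 are all 1, so H_0 = Z.
  H_1: rank ker ∂_1 − rank ∂_2 = (12 − 5) − 7 = 0, and the invariant factors of ∂_2 are all 1, so H_1 = 0.
  H_2: rank ker ∂_2 − rank ∂_3 = (8 − 7) − 0 = 1, and there is no ∂_3, so H_2 = Z.

Hence the Betti numbers are b_0 = 1, b_1 = 0, b_2 = 1.

b_0 = 1, b_1 = 0, b_2 = 1.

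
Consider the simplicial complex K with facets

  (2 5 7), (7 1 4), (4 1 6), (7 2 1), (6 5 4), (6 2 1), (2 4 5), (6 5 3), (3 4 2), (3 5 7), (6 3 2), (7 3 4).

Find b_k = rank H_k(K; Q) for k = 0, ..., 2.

b_0 = 1, b_1 = 0, b_2 = 0.

Order the vertices as 1 < 2 < 3 < 4 < 5 < 6 < 7. Listing each simplex with vertices in this order, K has dimension 2 with simplices:

  0-simplices (7): [1], [2], [3], [4], [5], [6], [7]
  1-simplices (18): [1,2], [1,4], [1,6], [1,7], [2,3], [2,4], [2,5], [2,6], [2,7], [3,4], [3,5], [3,6], [3,7], [4,5], [4,6], [4,7], [5,6], [5,7]
  2-simplices (12): [1,2,6], [1,2,7], [1,4,6], [1,4,7], [2,3,4], [2,3,6], [2,4,5], [2,5,7], [3,4,7], [3,5,6], [3,5,7], [4,5,6]

so the chain groups are C_0 ≅ Z^7, C_1 ≅ Z^18, C_2 ≅ Z^12.

Boundary ∂_1: C_1 → C_0 maps an edge to its endpoints' difference, ∂[p,q] = q − p.
As a 7×18 matrix over Z this has rank 6, with invariant factors (1,1,1,1,1,1).

The boundary map ∂_2: C_2 → C_1 acts by ∂[p,q,r] = [q,r] − [p,r] + [p,q]. For instance
  ∂[4,5,6] = [5,6] − [4,6] + [4,5],
  ∂[2,3,4] = [3,4] − [2,4] + [2,3].
The resulting 18×12 matrix has rank 12, and its Smith normal form has invariant factors (1,1,1,1,1,1,1,1,1,1,1,2).

From H_k ≅ ker(∂_k) / im(∂_{k+1}) we obtain:

  H_0: rank C_0 − rank ∂_1 = 7 − 6 = 1, and the invariant factors of ∂_1 are all 1, so H_0 ≅ Z.
  H_1: rank ker ∂_1 − rank ∂_2 = (18 − 6) − 12 = 0, and ∂_2 has invariant factor 2 > 1, so H_1 ≅ Z/2Z.
  H_2: rank ker ∂_2 − rank ∂_3 = (12 − 12) − 0 = 0, and there is no ∂_3, so H_2 ≅ 0.

As a check, the Euler characteristic is 7 − 18 + 12 = 1, which agrees with 1 − 0 + 0 = 1.
(K is a triangulation of the real projective plane RP^2.)

Hence the Betti numbers are b_0 = 1, b_1 = 0, b_2 = 0.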